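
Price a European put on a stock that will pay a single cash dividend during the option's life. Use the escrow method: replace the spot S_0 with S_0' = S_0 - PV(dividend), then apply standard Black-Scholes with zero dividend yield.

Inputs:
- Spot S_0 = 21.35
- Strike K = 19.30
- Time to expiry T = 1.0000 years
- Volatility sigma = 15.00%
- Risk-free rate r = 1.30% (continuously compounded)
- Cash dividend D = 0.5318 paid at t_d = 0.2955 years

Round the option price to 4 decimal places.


Answer: Price = 0.5096

Derivation:
PV(D) = D * exp(-r * t_d) = 0.5318 * 0.99616587 = 0.52976101
S_0' = S_0 - PV(D) = 21.3500 - 0.52976101 = 20.82023899
d1 = (ln(S_0'/K) + (r + sigma^2/2)*T) / (sigma*sqrt(T)) = 0.66713631
d2 = d1 - sigma*sqrt(T) = 0.51713631
exp(-rT) = 0.98708414
N(-d1) = 0.25234254; N(-d2) = 0.30253051
P = K * exp(-rT) * N(-d2) - S_0' * N(-d1) = 19.3000 * 0.98708414 * 0.30253051 - 20.82023899 * 0.25234254 = 0.5096


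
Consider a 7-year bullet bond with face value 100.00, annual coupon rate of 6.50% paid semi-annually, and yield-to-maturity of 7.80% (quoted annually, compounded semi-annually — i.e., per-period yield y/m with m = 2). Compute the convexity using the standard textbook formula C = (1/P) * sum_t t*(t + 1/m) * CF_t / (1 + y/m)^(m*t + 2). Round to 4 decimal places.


Coupon per period c = face * coupon_rate / m = 3.250000
Periods per year m = 2; per-period yield y/m = 0.039000
Number of cashflows N = 14
Cashflows (t years, CF_t, discount factor 1/(1+y/m)^(m*t), PV):
  t = 0.5000: CF_t = 3.250000, DF = 0.962464, PV = 3.128008
  t = 1.0000: CF_t = 3.250000, DF = 0.926337, PV = 3.010595
  t = 1.5000: CF_t = 3.250000, DF = 0.891566, PV = 2.897589
  t = 2.0000: CF_t = 3.250000, DF = 0.858100, PV = 2.788824
  t = 2.5000: CF_t = 3.250000, DF = 0.825890, PV = 2.684143
  t = 3.0000: CF_t = 3.250000, DF = 0.794889, PV = 2.583391
  t = 3.5000: CF_t = 3.250000, DF = 0.765052, PV = 2.486420
  t = 4.0000: CF_t = 3.250000, DF = 0.736335, PV = 2.393090
  t = 4.5000: CF_t = 3.250000, DF = 0.708696, PV = 2.303262
  t = 5.0000: CF_t = 3.250000, DF = 0.682094, PV = 2.216807
  t = 5.5000: CF_t = 3.250000, DF = 0.656491, PV = 2.133597
  t = 6.0000: CF_t = 3.250000, DF = 0.631849, PV = 2.053510
  t = 6.5000: CF_t = 3.250000, DF = 0.608132, PV = 1.976429
  t = 7.0000: CF_t = 103.250000, DF = 0.585305, PV = 60.432755
Price P = sum_t PV_t = 93.088419
Convexity numerator sum_t t*(t + 1/m) * CF_t / (1+y/m)^(m*t + 2):
  t = 0.5000: term = 1.448794
  t = 1.0000: term = 4.183237
  t = 1.5000: term = 8.052429
  t = 2.0000: term = 12.916953
  t = 2.5000: term = 18.648152
  t = 3.0000: term = 25.127442
  t = 3.5000: term = 32.245675
  t = 4.0000: term = 39.902526
  t = 4.5000: term = 48.005927
  t = 5.0000: term = 56.471521
  t = 5.5000: term = 65.222161
  t = 6.0000: term = 74.187426
  t = 6.5000: term = 83.303173
  t = 7.0000: term = 2939.006881
Convexity = (1/P) * sum = 3408.722295 / 93.088419 = 36.618114

Answer: Convexity = 36.6181


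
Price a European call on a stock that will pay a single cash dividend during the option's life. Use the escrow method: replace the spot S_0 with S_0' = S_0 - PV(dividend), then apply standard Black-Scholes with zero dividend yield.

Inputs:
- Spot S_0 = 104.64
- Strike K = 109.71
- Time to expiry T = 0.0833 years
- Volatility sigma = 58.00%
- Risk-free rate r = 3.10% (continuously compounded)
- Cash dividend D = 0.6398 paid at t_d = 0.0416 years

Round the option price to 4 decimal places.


PV(D) = D * exp(-r * t_d) = 0.6398 * 0.99871123 = 0.63897545
S_0' = S_0 - PV(D) = 104.6400 - 0.63897545 = 104.00102455
d1 = (ln(S_0'/K) + (r + sigma^2/2)*T) / (sigma*sqrt(T)) = -0.22011249
d2 = d1 - sigma*sqrt(T) = -0.38751058
exp(-rT) = 0.99742103
N(d1) = 0.41289177; N(d2) = 0.34918913
C = S_0' * N(d1) - K * exp(-rT) * N(d2) = 104.00102455 * 0.41289177 - 109.7100 * 0.99742103 * 0.34918913 = 4.7304

Answer: Price = 4.7304


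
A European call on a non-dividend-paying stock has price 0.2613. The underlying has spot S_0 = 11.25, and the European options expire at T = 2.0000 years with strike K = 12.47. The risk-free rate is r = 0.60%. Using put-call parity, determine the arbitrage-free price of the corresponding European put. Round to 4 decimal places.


Put-call parity: C - P = S_0 * exp(-qT) - K * exp(-rT).
S_0 * exp(-qT) = 11.2500 * 1.00000000 = 11.25000000
K * exp(-rT) = 12.4700 * 0.98807171 = 12.32125426
P = C - S*exp(-qT) + K*exp(-rT)
P = 0.2613 - 11.25000000 + 12.32125426 = 1.3326

Answer: Put price = 1.3326


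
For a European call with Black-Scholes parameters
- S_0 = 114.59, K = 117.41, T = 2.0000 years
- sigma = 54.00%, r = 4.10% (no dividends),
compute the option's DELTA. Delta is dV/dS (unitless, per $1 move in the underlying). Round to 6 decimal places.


Answer: Delta = 0.676300

Derivation:
d1 = 0.4573782168; d2 = -0.3062971068
phi(d1) = 0.3593221462; exp(-qT) = 1.0000000000; exp(-rT) = 0.9212719587
N(d1) = 0.6763003907
Delta = exp(-qT) * N(d1) = 1.0000000000 * 0.6763003907 = 0.676300


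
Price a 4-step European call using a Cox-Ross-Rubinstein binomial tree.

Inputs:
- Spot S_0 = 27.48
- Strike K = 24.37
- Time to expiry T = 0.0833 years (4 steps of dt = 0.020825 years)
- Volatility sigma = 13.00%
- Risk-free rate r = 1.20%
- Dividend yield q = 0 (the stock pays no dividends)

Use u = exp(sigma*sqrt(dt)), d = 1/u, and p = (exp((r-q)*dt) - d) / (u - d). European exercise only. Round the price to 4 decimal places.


dt = T/N = 0.020825
u = exp(sigma*sqrt(dt)) = 1.018937; d = 1/u = 0.981415
p = (exp((r-q)*dt) - d) / (u - d) = 0.501971
Discount per step: exp(-r*dt) = 0.999750
Stock lattice S(k, i) with i counting down-moves:
  k=0: S(0,0) = 27.4800
  k=1: S(1,0) = 28.0004; S(1,1) = 26.9693
  k=2: S(2,0) = 28.5306; S(2,1) = 27.4800; S(2,2) = 26.4680
  k=3: S(3,0) = 29.0709; S(3,1) = 28.0004; S(3,2) = 26.9693; S(3,3) = 25.9761
  k=4: S(4,0) = 29.6215; S(4,1) = 28.5306; S(4,2) = 27.4800; S(4,3) = 26.4680; S(4,4) = 25.4934
Terminal payoffs V(N, i) = max(S_T - K, 0):
  V(4,0) = 5.251457; V(4,1) = 4.160644; V(4,2) = 3.110000; V(4,3) = 2.098046; V(4,4) = 1.123358
Backward induction: V(k, i) = exp(-r*dt) * [p * V(k+1, i) + (1-p) * V(k+1, i+1)].
  V(3,0) = exp(-r*dt) * [p*5.251457 + (1-p)*4.160644] = 4.707024
  V(3,1) = exp(-r*dt) * [p*4.160644 + (1-p)*3.110000] = 3.636484
  V(3,2) = exp(-r*dt) * [p*3.110000 + (1-p)*2.098046] = 2.605367
  V(3,3) = exp(-r*dt) * [p*2.098046 + (1-p)*1.123358] = 1.612220
  V(2,0) = exp(-r*dt) * [p*4.707024 + (1-p)*3.636484] = 4.172821
  V(2,1) = exp(-r*dt) * [p*3.636484 + (1-p)*2.605367] = 3.122177
  V(2,2) = exp(-r*dt) * [p*2.605367 + (1-p)*1.612220] = 2.110223
  V(1,0) = exp(-r*dt) * [p*4.172821 + (1-p)*3.122177] = 3.648658
  V(1,1) = exp(-r*dt) * [p*3.122177 + (1-p)*2.110223] = 2.617541
  V(0,0) = exp(-r*dt) * [p*3.648658 + (1-p)*2.617541] = 3.134348

Answer: Price = V(0,0) = 3.1343


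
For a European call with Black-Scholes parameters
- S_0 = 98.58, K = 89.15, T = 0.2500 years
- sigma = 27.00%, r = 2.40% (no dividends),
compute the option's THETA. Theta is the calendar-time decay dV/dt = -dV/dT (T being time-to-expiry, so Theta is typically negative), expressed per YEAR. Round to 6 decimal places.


d1 = 0.8567448664; d2 = 0.7217448664
phi(d1) = 0.2763894337; exp(-qT) = 1.0000000000; exp(-rT) = 0.9940179641
Theta = -S*exp(-qT)*phi(d1)*sigma/(2*sqrt(T)) - r*K*exp(-rT)*N(d2) + q*S*exp(-qT)*N(d1)
N(d1) = 0.8042070492; N(d2) = 0.7647743240; sqrt(T) = 0.5000000000
Term 1 = -98.5800 * 1.0000000000 * 0.2763894337 * 0.2700 / (2 * 0.5000000000) = -7.3565470010
Term 2 = -0.0240 * 89.1500 * 0.9940179641 * 0.7647743240 = -1.6265226716
Term 3 = 0 (no dividend yield, q = 0)
Theta = -7.3565470010 + (-1.6265226716) + (0.0000000000) = -8.983070

Answer: Theta = -8.983070


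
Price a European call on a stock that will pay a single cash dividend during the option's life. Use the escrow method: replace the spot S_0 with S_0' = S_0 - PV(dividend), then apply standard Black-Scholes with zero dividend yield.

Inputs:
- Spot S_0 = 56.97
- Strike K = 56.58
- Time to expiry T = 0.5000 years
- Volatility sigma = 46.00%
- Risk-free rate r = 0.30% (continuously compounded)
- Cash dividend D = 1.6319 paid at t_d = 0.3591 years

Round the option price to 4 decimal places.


PV(D) = D * exp(-r * t_d) = 1.6319 * 0.99892328 = 1.63014290
S_0' = S_0 - PV(D) = 56.9700 - 1.63014290 = 55.33985710
d1 = (ln(S_0'/K) + (r + sigma^2/2)*T) / (sigma*sqrt(T)) = 0.09911124
d2 = d1 - sigma*sqrt(T) = -0.22615788
exp(-rT) = 0.99850112
N(d1) = 0.53947503; N(d2) = 0.41053932
C = S_0' * N(d1) - K * exp(-rT) * N(d2) = 55.33985710 * 0.53947503 - 56.5800 * 0.99850112 * 0.41053932 = 6.6610

Answer: Price = 6.6610


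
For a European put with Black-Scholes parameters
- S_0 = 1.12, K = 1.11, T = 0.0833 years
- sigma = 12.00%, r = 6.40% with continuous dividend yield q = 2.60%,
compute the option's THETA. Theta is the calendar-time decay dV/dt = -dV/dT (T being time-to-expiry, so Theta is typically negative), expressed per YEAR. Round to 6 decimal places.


d1 = 0.3676675493; d2 = 0.3330334620
phi(d1) = 0.3728689556; exp(-qT) = 0.9978365437; exp(-rT) = 0.9946829856
Theta = -S*exp(-qT)*phi(d1)*sigma/(2*sqrt(T)) + r*K*exp(-rT)*N(-d2) - q*S*exp(-qT)*N(-d1)
N(-d1) = 0.3565605701; N(-d2) = 0.3695545122; sqrt(T) = 0.2886173938
Term 1 = -1.1200 * 0.9978365437 * 0.3728689556 * 0.1200 / (2 * 0.2886173938) = -0.0866288210
Term 2 = 0.0640 * 1.1100 * 0.9946829856 * 0.3695545122 = 0.0261135642
Term 3 = -0.0260 * 1.1200 * 0.9978365437 * 0.3565605701 = -0.0103605805
Theta = -0.0866288210 + (0.0261135642) + (-0.0103605805) = -0.070876

Answer: Theta = -0.070876


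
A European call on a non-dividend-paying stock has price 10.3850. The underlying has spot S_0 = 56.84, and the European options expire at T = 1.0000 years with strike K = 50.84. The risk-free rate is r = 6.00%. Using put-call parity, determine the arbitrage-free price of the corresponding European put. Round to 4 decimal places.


Answer: Put price = 1.4243

Derivation:
Put-call parity: C - P = S_0 * exp(-qT) - K * exp(-rT).
S_0 * exp(-qT) = 56.8400 * 1.00000000 = 56.84000000
K * exp(-rT) = 50.8400 * 0.94176453 = 47.87930889
P = C - S*exp(-qT) + K*exp(-rT)
P = 10.3850 - 56.84000000 + 47.87930889 = 1.4243


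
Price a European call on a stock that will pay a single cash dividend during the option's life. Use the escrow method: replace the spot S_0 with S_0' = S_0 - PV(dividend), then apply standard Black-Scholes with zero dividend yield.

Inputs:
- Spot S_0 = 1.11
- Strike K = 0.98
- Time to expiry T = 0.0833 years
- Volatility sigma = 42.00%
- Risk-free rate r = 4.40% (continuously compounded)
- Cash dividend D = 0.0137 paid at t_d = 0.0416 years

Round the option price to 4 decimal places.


Answer: Price = 0.1313

Derivation:
PV(D) = D * exp(-r * t_d) = 0.0137 * 0.99817127 = 0.01367495
S_0' = S_0 - PV(D) = 1.1100 - 0.01367495 = 1.09632505
d1 = (ln(S_0'/K) + (r + sigma^2/2)*T) / (sigma*sqrt(T)) = 1.01616399
d2 = d1 - sigma*sqrt(T) = 0.89494469
exp(-rT) = 0.99634151
N(d1) = 0.84522435; N(d2) = 0.81459167
C = S_0' * N(d1) - K * exp(-rT) * N(d2) = 1.09632505 * 0.84522435 - 0.9800 * 0.99634151 * 0.81459167 = 0.1313


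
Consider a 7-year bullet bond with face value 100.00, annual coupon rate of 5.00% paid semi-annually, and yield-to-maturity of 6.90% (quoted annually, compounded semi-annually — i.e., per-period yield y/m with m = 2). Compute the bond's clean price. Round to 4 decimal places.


Coupon per period c = face * coupon_rate / m = 2.500000
Periods per year m = 2; per-period yield y/m = 0.034500
Number of cashflows N = 14
Cashflows (t years, CF_t, discount factor 1/(1+y/m)^(m*t), PV):
  t = 0.5000: CF_t = 2.500000, DF = 0.966651, PV = 2.416626
  t = 1.0000: CF_t = 2.500000, DF = 0.934413, PV = 2.336033
  t = 1.5000: CF_t = 2.500000, DF = 0.903251, PV = 2.258128
  t = 2.0000: CF_t = 2.500000, DF = 0.873128, PV = 2.182821
  t = 2.5000: CF_t = 2.500000, DF = 0.844010, PV = 2.110025
  t = 3.0000: CF_t = 2.500000, DF = 0.815863, PV = 2.039657
  t = 3.5000: CF_t = 2.500000, DF = 0.788654, PV = 1.971635
  t = 4.0000: CF_t = 2.500000, DF = 0.762353, PV = 1.905882
  t = 4.5000: CF_t = 2.500000, DF = 0.736929, PV = 1.842322
  t = 5.0000: CF_t = 2.500000, DF = 0.712353, PV = 1.780882
  t = 5.5000: CF_t = 2.500000, DF = 0.688596, PV = 1.721490
  t = 6.0000: CF_t = 2.500000, DF = 0.665632, PV = 1.664079
  t = 6.5000: CF_t = 2.500000, DF = 0.643433, PV = 1.608583
  t = 7.0000: CF_t = 102.500000, DF = 0.621975, PV = 63.752458
Price P = sum_t PV_t = 89.590622

Answer: Price = 89.5906


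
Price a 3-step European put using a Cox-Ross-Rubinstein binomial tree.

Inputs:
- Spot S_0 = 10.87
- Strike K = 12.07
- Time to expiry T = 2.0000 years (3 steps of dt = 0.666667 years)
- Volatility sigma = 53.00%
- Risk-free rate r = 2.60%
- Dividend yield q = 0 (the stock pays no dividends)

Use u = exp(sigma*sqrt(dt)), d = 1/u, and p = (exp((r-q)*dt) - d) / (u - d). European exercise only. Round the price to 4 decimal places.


dt = T/N = 0.666667
u = exp(sigma*sqrt(dt)) = 1.541480; d = 1/u = 0.648727
p = (exp((r-q)*dt) - d) / (u - d) = 0.413056
Discount per step: exp(-r*dt) = 0.982816
Stock lattice S(k, i) with i counting down-moves:
  k=0: S(0,0) = 10.8700
  k=1: S(1,0) = 16.7559; S(1,1) = 7.0517
  k=2: S(2,0) = 25.8289; S(2,1) = 10.8700; S(2,2) = 4.5746
  k=3: S(3,0) = 39.8147; S(3,1) = 16.7559; S(3,2) = 7.0517; S(3,3) = 2.9677
Terminal payoffs V(N, i) = max(K - S_T, 0):
  V(3,0) = 0.000000; V(3,1) = 0.000000; V(3,2) = 5.018337; V(3,3) = 9.102330
Backward induction: V(k, i) = exp(-r*dt) * [p * V(k+1, i) + (1-p) * V(k+1, i+1)].
  V(2,0) = exp(-r*dt) * [p*0.000000 + (1-p)*0.000000] = 0.000000
  V(2,1) = exp(-r*dt) * [p*0.000000 + (1-p)*5.018337] = 2.894866
  V(2,2) = exp(-r*dt) * [p*5.018337 + (1-p)*9.102330] = 7.287985
  V(1,0) = exp(-r*dt) * [p*0.000000 + (1-p)*2.894866] = 1.669926
  V(1,1) = exp(-r*dt) * [p*2.894866 + (1-p)*7.287985] = 5.379325
  V(0,0) = exp(-r*dt) * [p*1.669926 + (1-p)*5.379325] = 3.781025

Answer: Price = V(0,0) = 3.7810


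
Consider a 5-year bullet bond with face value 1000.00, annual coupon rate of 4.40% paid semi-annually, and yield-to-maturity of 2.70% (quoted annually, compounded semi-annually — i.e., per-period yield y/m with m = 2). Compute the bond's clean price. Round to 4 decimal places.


Answer: Price = 1079.0152

Derivation:
Coupon per period c = face * coupon_rate / m = 22.000000
Periods per year m = 2; per-period yield y/m = 0.013500
Number of cashflows N = 10
Cashflows (t years, CF_t, discount factor 1/(1+y/m)^(m*t), PV):
  t = 0.5000: CF_t = 22.000000, DF = 0.986680, PV = 21.706956
  t = 1.0000: CF_t = 22.000000, DF = 0.973537, PV = 21.417816
  t = 1.5000: CF_t = 22.000000, DF = 0.960569, PV = 21.132526
  t = 2.0000: CF_t = 22.000000, DF = 0.947774, PV = 20.851037
  t = 2.5000: CF_t = 22.000000, DF = 0.935150, PV = 20.573298
  t = 3.0000: CF_t = 22.000000, DF = 0.922694, PV = 20.299258
  t = 3.5000: CF_t = 22.000000, DF = 0.910403, PV = 20.028868
  t = 4.0000: CF_t = 22.000000, DF = 0.898276, PV = 19.762080
  t = 4.5000: CF_t = 22.000000, DF = 0.886311, PV = 19.498846
  t = 5.0000: CF_t = 1022.000000, DF = 0.874505, PV = 893.744466
Price P = sum_t PV_t = 1079.015151


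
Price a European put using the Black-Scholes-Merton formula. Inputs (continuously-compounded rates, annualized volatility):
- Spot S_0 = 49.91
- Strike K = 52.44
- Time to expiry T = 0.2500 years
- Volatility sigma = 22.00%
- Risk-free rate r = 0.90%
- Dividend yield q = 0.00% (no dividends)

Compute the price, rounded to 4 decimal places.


d1 = (ln(S/K) + (r - q + 0.5*sigma^2) * T) / (sigma * sqrt(T)) = -0.37407523
d2 = d1 - sigma * sqrt(T) = -0.48407523
exp(-rT) = 0.99775253; exp(-qT) = 1.00000000
P = K * exp(-rT) * N(-d2) - S_0 * exp(-qT) * N(-d1)
N(-d1) = 0.64582583; N(-d2) = 0.68583376
P = 52.4400 * 0.99775253 * 0.68583376 - 49.9100 * 1.00000000 * 0.64582583 = 3.6511

Answer: Price = 3.6511


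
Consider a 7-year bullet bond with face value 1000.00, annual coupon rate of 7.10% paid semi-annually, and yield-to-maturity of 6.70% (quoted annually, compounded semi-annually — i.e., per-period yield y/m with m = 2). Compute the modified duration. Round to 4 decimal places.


Answer: Modified duration = 5.4693

Derivation:
Coupon per period c = face * coupon_rate / m = 35.500000
Periods per year m = 2; per-period yield y/m = 0.033500
Number of cashflows N = 14
Cashflows (t years, CF_t, discount factor 1/(1+y/m)^(m*t), PV):
  t = 0.5000: CF_t = 35.500000, DF = 0.967586, PV = 34.349299
  t = 1.0000: CF_t = 35.500000, DF = 0.936222, PV = 33.235896
  t = 1.5000: CF_t = 35.500000, DF = 0.905876, PV = 32.158583
  t = 2.0000: CF_t = 35.500000, DF = 0.876512, PV = 31.116191
  t = 2.5000: CF_t = 35.500000, DF = 0.848101, PV = 30.107587
  t = 3.0000: CF_t = 35.500000, DF = 0.820611, PV = 29.131676
  t = 3.5000: CF_t = 35.500000, DF = 0.794011, PV = 28.187398
  t = 4.0000: CF_t = 35.500000, DF = 0.768274, PV = 27.273728
  t = 4.5000: CF_t = 35.500000, DF = 0.743371, PV = 26.389674
  t = 5.0000: CF_t = 35.500000, DF = 0.719275, PV = 25.534276
  t = 5.5000: CF_t = 35.500000, DF = 0.695961, PV = 24.706604
  t = 6.0000: CF_t = 35.500000, DF = 0.673402, PV = 23.905761
  t = 6.5000: CF_t = 35.500000, DF = 0.651574, PV = 23.130877
  t = 7.0000: CF_t = 1035.500000, DF = 0.630454, PV = 652.834910
Price P = sum_t PV_t = 1022.062460
First compute Macaulay numerator sum_t t * PV_t:
  t * PV_t at t = 0.5000: 17.174649
  t * PV_t at t = 1.0000: 33.235896
  t * PV_t at t = 1.5000: 48.237875
  t * PV_t at t = 2.0000: 62.232382
  t * PV_t at t = 2.5000: 75.268967
  t * PV_t at t = 3.0000: 87.395027
  t * PV_t at t = 3.5000: 98.655893
  t * PV_t at t = 4.0000: 109.094912
  t * PV_t at t = 4.5000: 118.753533
  t * PV_t at t = 5.0000: 127.671379
  t * PV_t at t = 5.5000: 135.886325
  t * PV_t at t = 6.0000: 143.434569
  t * PV_t at t = 6.5000: 150.350701
  t * PV_t at t = 7.0000: 4569.844367
Macaulay duration D = 5777.236474 / 1022.062460 = 5.652528
Modified duration = D / (1 + y/m) = 5.652528 / (1 + 0.033500) = 5.469306


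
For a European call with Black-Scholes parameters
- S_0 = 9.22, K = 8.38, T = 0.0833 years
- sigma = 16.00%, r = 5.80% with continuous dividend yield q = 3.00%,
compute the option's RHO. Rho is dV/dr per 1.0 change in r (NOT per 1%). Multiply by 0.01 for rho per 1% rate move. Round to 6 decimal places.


Answer: Rho = 0.682158

Derivation:
d1 = 2.1422340875; d2 = 2.0960553044
phi(d1) = 0.0402147283; exp(-qT) = 0.9975041199; exp(-rT) = 0.9951802524
N(d2) = 0.9819613574
Rho = K*T*exp(-rT)*N(d2) = 8.3800 * 0.0833 * 0.9951802524 * 0.9819613574 = 0.682158


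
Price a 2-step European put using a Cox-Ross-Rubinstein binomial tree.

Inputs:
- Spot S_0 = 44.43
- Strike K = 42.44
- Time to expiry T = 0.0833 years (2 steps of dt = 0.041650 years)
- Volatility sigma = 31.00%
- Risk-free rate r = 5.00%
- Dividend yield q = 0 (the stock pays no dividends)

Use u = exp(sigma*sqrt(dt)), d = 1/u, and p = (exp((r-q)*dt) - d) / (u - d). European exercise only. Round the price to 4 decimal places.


dt = T/N = 0.041650
u = exp(sigma*sqrt(dt)) = 1.065310; d = 1/u = 0.938694
p = (exp((r-q)*dt) - d) / (u - d) = 0.500653
Discount per step: exp(-r*dt) = 0.997920
Stock lattice S(k, i) with i counting down-moves:
  k=0: S(0,0) = 44.4300
  k=1: S(1,0) = 47.3317; S(1,1) = 41.7062
  k=2: S(2,0) = 50.4230; S(2,1) = 44.4300; S(2,2) = 39.1493
Terminal payoffs V(N, i) = max(K - S_T, 0):
  V(2,0) = 0.000000; V(2,1) = 0.000000; V(2,2) = 3.290672
Backward induction: V(k, i) = exp(-r*dt) * [p * V(k+1, i) + (1-p) * V(k+1, i+1)].
  V(1,0) = exp(-r*dt) * [p*0.000000 + (1-p)*0.000000] = 0.000000
  V(1,1) = exp(-r*dt) * [p*0.000000 + (1-p)*3.290672] = 1.639768
  V(0,0) = exp(-r*dt) * [p*0.000000 + (1-p)*1.639768] = 0.817109

Answer: Price = V(0,0) = 0.8171


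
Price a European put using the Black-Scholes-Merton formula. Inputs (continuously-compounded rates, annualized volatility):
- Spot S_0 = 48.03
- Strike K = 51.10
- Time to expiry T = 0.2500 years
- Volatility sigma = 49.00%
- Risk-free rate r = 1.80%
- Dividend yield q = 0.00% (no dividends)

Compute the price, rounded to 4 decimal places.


Answer: Price = 6.3728

Derivation:
d1 = (ln(S/K) + (r - q + 0.5*sigma^2) * T) / (sigma * sqrt(T)) = -0.11202523
d2 = d1 - sigma * sqrt(T) = -0.35702523
exp(-rT) = 0.99551011; exp(-qT) = 1.00000000
P = K * exp(-rT) * N(-d2) - S_0 * exp(-qT) * N(-d1)
N(-d1) = 0.54459830; N(-d2) = 0.63946354
P = 51.1000 * 0.99551011 * 0.63946354 - 48.0300 * 1.00000000 * 0.54459830 = 6.3728


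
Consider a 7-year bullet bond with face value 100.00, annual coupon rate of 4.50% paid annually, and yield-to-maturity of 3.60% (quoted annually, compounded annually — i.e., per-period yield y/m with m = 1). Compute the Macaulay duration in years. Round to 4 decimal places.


Answer: Macaulay duration = 6.1836 years

Derivation:
Coupon per period c = face * coupon_rate / m = 4.500000
Periods per year m = 1; per-period yield y/m = 0.036000
Number of cashflows N = 7
Cashflows (t years, CF_t, discount factor 1/(1+y/m)^(m*t), PV):
  t = 1.0000: CF_t = 4.500000, DF = 0.965251, PV = 4.343629
  t = 2.0000: CF_t = 4.500000, DF = 0.931709, PV = 4.192692
  t = 3.0000: CF_t = 4.500000, DF = 0.899333, PV = 4.047000
  t = 4.0000: CF_t = 4.500000, DF = 0.868082, PV = 3.906371
  t = 5.0000: CF_t = 4.500000, DF = 0.837917, PV = 3.770628
  t = 6.0000: CF_t = 4.500000, DF = 0.808801, PV = 3.639603
  t = 7.0000: CF_t = 104.500000, DF = 0.780696, PV = 81.582687
Price P = sum_t PV_t = 105.482611
Macaulay numerator sum_t t * PV_t:
  t * PV_t at t = 1.0000: 4.343629
  t * PV_t at t = 2.0000: 8.385385
  t * PV_t at t = 3.0000: 12.141001
  t * PV_t at t = 4.0000: 15.625484
  t * PV_t at t = 5.0000: 18.853142
  t * PV_t at t = 6.0000: 21.837616
  t * PV_t at t = 7.0000: 571.078806
Macaulay duration D = (sum_t t * PV_t) / P = 652.265064 / 105.482611 = 6.183626


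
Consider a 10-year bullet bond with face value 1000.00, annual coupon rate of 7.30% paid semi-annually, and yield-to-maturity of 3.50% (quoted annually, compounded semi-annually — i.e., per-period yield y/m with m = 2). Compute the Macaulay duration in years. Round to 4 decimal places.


Coupon per period c = face * coupon_rate / m = 36.500000
Periods per year m = 2; per-period yield y/m = 0.017500
Number of cashflows N = 20
Cashflows (t years, CF_t, discount factor 1/(1+y/m)^(m*t), PV):
  t = 0.5000: CF_t = 36.500000, DF = 0.982801, PV = 35.872236
  t = 1.0000: CF_t = 36.500000, DF = 0.965898, PV = 35.255269
  t = 1.5000: CF_t = 36.500000, DF = 0.949285, PV = 34.648913
  t = 2.0000: CF_t = 36.500000, DF = 0.932959, PV = 34.052985
  t = 2.5000: CF_t = 36.500000, DF = 0.916913, PV = 33.467308
  t = 3.0000: CF_t = 36.500000, DF = 0.901143, PV = 32.891703
  t = 3.5000: CF_t = 36.500000, DF = 0.885644, PV = 32.325998
  t = 4.0000: CF_t = 36.500000, DF = 0.870412, PV = 31.770022
  t = 4.5000: CF_t = 36.500000, DF = 0.855441, PV = 31.223609
  t = 5.0000: CF_t = 36.500000, DF = 0.840729, PV = 30.686594
  t = 5.5000: CF_t = 36.500000, DF = 0.826269, PV = 30.158815
  t = 6.0000: CF_t = 36.500000, DF = 0.812058, PV = 29.640113
  t = 6.5000: CF_t = 36.500000, DF = 0.798091, PV = 29.130332
  t = 7.0000: CF_t = 36.500000, DF = 0.784365, PV = 28.629319
  t = 7.5000: CF_t = 36.500000, DF = 0.770875, PV = 28.136923
  t = 8.0000: CF_t = 36.500000, DF = 0.757616, PV = 27.652995
  t = 8.5000: CF_t = 36.500000, DF = 0.744586, PV = 27.177391
  t = 9.0000: CF_t = 36.500000, DF = 0.731780, PV = 26.709966
  t = 9.5000: CF_t = 36.500000, DF = 0.719194, PV = 26.250581
  t = 10.0000: CF_t = 1036.500000, DF = 0.706825, PV = 732.623674
Price P = sum_t PV_t = 1318.304745
Macaulay numerator sum_t t * PV_t:
  t * PV_t at t = 0.5000: 17.936118
  t * PV_t at t = 1.0000: 35.255269
  t * PV_t at t = 1.5000: 51.973369
  t * PV_t at t = 2.0000: 68.105971
  t * PV_t at t = 2.5000: 83.668269
  t * PV_t at t = 3.0000: 98.675108
  t * PV_t at t = 3.5000: 113.140992
  t * PV_t at t = 4.0000: 127.080090
  t * PV_t at t = 4.5000: 140.506242
  t * PV_t at t = 5.0000: 153.432969
  t * PV_t at t = 5.5000: 165.873480
  t * PV_t at t = 6.0000: 177.840676
  t * PV_t at t = 6.5000: 189.347157
  t * PV_t at t = 7.0000: 200.405231
  t * PV_t at t = 7.5000: 211.026920
  t * PV_t at t = 8.0000: 221.223962
  t * PV_t at t = 8.5000: 231.007822
  t * PV_t at t = 9.0000: 240.389698
  t * PV_t at t = 9.5000: 249.380522
  t * PV_t at t = 10.0000: 7326.236742
Macaulay duration D = (sum_t t * PV_t) / P = 10102.506607 / 1318.304745 = 7.663256

Answer: Macaulay duration = 7.6633 years


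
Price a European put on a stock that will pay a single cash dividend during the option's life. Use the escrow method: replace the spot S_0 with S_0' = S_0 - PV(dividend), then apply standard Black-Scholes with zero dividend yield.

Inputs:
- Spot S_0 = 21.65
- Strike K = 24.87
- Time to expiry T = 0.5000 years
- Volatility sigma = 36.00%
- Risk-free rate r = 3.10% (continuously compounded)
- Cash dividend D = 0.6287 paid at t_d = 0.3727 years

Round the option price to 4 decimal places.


Answer: Price = 4.4319

Derivation:
PV(D) = D * exp(-r * t_d) = 0.6287 * 0.98851279 = 0.62147799
S_0' = S_0 - PV(D) = 21.6500 - 0.62147799 = 21.02852201
d1 = (ln(S_0'/K) + (r + sigma^2/2)*T) / (sigma*sqrt(T)) = -0.47094314
d2 = d1 - sigma*sqrt(T) = -0.72550158
exp(-rT) = 0.98461951
N(-d1) = 0.68115933; N(-d2) = 0.76592781
P = K * exp(-rT) * N(-d2) - S_0' * N(-d1) = 24.8700 * 0.98461951 * 0.76592781 - 21.02852201 * 0.68115933 = 4.4319


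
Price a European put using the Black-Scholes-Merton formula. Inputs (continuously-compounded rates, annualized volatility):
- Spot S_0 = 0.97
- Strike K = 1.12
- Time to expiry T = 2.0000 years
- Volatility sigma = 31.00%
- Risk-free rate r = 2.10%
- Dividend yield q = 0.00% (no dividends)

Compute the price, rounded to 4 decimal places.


Answer: Price = 0.2340

Derivation:
d1 = (ln(S/K) + (r - q + 0.5*sigma^2) * T) / (sigma * sqrt(T)) = -0.01297402
d2 = d1 - sigma * sqrt(T) = -0.45138023
exp(-rT) = 0.95886978; exp(-qT) = 1.00000000
P = K * exp(-rT) * N(-d2) - S_0 * exp(-qT) * N(-d1)
N(-d1) = 0.50517574; N(-d2) = 0.67414223
P = 1.1200 * 0.95886978 * 0.67414223 - 0.9700 * 1.00000000 * 0.50517574 = 0.2340


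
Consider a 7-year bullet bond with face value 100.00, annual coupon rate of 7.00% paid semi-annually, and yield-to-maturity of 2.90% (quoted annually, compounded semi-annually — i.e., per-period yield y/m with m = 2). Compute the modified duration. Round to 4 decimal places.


Answer: Modified duration = 5.7377

Derivation:
Coupon per period c = face * coupon_rate / m = 3.500000
Periods per year m = 2; per-period yield y/m = 0.014500
Number of cashflows N = 14
Cashflows (t years, CF_t, discount factor 1/(1+y/m)^(m*t), PV):
  t = 0.5000: CF_t = 3.500000, DF = 0.985707, PV = 3.449975
  t = 1.0000: CF_t = 3.500000, DF = 0.971619, PV = 3.400666
  t = 1.5000: CF_t = 3.500000, DF = 0.957732, PV = 3.352061
  t = 2.0000: CF_t = 3.500000, DF = 0.944043, PV = 3.304151
  t = 2.5000: CF_t = 3.500000, DF = 0.930550, PV = 3.256925
  t = 3.0000: CF_t = 3.500000, DF = 0.917250, PV = 3.210375
  t = 3.5000: CF_t = 3.500000, DF = 0.904140, PV = 3.164490
  t = 4.0000: CF_t = 3.500000, DF = 0.891217, PV = 3.119260
  t = 4.5000: CF_t = 3.500000, DF = 0.878479, PV = 3.074678
  t = 5.0000: CF_t = 3.500000, DF = 0.865923, PV = 3.030732
  t = 5.5000: CF_t = 3.500000, DF = 0.853547, PV = 2.987414
  t = 6.0000: CF_t = 3.500000, DF = 0.841347, PV = 2.944716
  t = 6.5000: CF_t = 3.500000, DF = 0.829322, PV = 2.902628
  t = 7.0000: CF_t = 103.500000, DF = 0.817469, PV = 84.608039
Price P = sum_t PV_t = 125.806110
First compute Macaulay numerator sum_t t * PV_t:
  t * PV_t at t = 0.5000: 1.724988
  t * PV_t at t = 1.0000: 3.400666
  t * PV_t at t = 1.5000: 5.028091
  t * PV_t at t = 2.0000: 6.608301
  t * PV_t at t = 2.5000: 8.142313
  t * PV_t at t = 3.0000: 9.631124
  t * PV_t at t = 3.5000: 11.075714
  t * PV_t at t = 4.0000: 12.477042
  t * PV_t at t = 4.5000: 13.836049
  t * PV_t at t = 5.0000: 15.153660
  t * PV_t at t = 5.5000: 16.430780
  t * PV_t at t = 6.0000: 17.668296
  t * PV_t at t = 6.5000: 18.867082
  t * PV_t at t = 7.0000: 592.256275
Macaulay duration D = 732.300381 / 125.806110 = 5.820865
Modified duration = D / (1 + y/m) = 5.820865 / (1 + 0.014500) = 5.737669


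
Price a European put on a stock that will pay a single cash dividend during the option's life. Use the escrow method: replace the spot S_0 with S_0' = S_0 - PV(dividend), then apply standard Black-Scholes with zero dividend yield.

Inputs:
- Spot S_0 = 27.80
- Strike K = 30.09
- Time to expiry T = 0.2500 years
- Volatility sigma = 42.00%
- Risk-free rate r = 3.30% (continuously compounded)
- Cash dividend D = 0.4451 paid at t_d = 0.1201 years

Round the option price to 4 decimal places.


PV(D) = D * exp(-r * t_d) = 0.4451 * 0.99604454 = 0.44333943
S_0' = S_0 - PV(D) = 27.8000 - 0.44333943 = 27.35666057
d1 = (ln(S_0'/K) + (r + sigma^2/2)*T) / (sigma*sqrt(T)) = -0.30920410
d2 = d1 - sigma*sqrt(T) = -0.51920410
exp(-rT) = 0.99178394
N(-d1) = 0.62141686; N(-d2) = 0.69819079
P = K * exp(-rT) * N(-d2) - S_0' * N(-d1) = 30.0900 * 0.99178394 * 0.69819079 - 27.35666057 * 0.62141686 = 3.8361

Answer: Price = 3.8361


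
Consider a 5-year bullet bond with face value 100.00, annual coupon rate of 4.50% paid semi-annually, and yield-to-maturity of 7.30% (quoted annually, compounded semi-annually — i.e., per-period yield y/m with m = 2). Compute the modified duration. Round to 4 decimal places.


Coupon per period c = face * coupon_rate / m = 2.250000
Periods per year m = 2; per-period yield y/m = 0.036500
Number of cashflows N = 10
Cashflows (t years, CF_t, discount factor 1/(1+y/m)^(m*t), PV):
  t = 0.5000: CF_t = 2.250000, DF = 0.964785, PV = 2.170767
  t = 1.0000: CF_t = 2.250000, DF = 0.930811, PV = 2.094324
  t = 1.5000: CF_t = 2.250000, DF = 0.898033, PV = 2.020573
  t = 2.0000: CF_t = 2.250000, DF = 0.866409, PV = 1.949419
  t = 2.5000: CF_t = 2.250000, DF = 0.835898, PV = 1.880771
  t = 3.0000: CF_t = 2.250000, DF = 0.806462, PV = 1.814541
  t = 3.5000: CF_t = 2.250000, DF = 0.778063, PV = 1.750642
  t = 4.0000: CF_t = 2.250000, DF = 0.750664, PV = 1.688994
  t = 4.5000: CF_t = 2.250000, DF = 0.724230, PV = 1.629516
  t = 5.0000: CF_t = 102.250000, DF = 0.698726, PV = 71.444739
Price P = sum_t PV_t = 88.444287
First compute Macaulay numerator sum_t t * PV_t:
  t * PV_t at t = 0.5000: 1.085384
  t * PV_t at t = 1.0000: 2.094324
  t * PV_t at t = 1.5000: 3.030860
  t * PV_t at t = 2.0000: 3.898839
  t * PV_t at t = 2.5000: 4.701928
  t * PV_t at t = 3.0000: 5.443622
  t * PV_t at t = 3.5000: 6.127247
  t * PV_t at t = 4.0000: 6.755975
  t * PV_t at t = 4.5000: 7.332824
  t * PV_t at t = 5.0000: 357.223694
Macaulay duration D = 397.694697 / 88.444287 = 4.496556
Modified duration = D / (1 + y/m) = 4.496556 / (1 + 0.036500) = 4.338211

Answer: Modified duration = 4.3382


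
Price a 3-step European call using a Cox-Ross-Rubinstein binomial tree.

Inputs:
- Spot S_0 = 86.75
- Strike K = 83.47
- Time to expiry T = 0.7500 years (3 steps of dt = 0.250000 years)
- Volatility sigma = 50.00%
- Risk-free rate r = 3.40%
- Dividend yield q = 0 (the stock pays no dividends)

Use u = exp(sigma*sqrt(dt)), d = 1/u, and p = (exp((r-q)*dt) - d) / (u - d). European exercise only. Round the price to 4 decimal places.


dt = T/N = 0.250000
u = exp(sigma*sqrt(dt)) = 1.284025; d = 1/u = 0.778801
p = (exp((r-q)*dt) - d) / (u - d) = 0.454719
Discount per step: exp(-r*dt) = 0.991536
Stock lattice S(k, i) with i counting down-moves:
  k=0: S(0,0) = 86.7500
  k=1: S(1,0) = 111.3892; S(1,1) = 67.5610
  k=2: S(2,0) = 143.0266; S(2,1) = 86.7500; S(2,2) = 52.6165
  k=3: S(3,0) = 183.6498; S(3,1) = 111.3892; S(3,2) = 67.5610; S(3,3) = 40.9778
Terminal payoffs V(N, i) = max(S_T - K, 0):
  V(3,0) = 100.179751; V(3,1) = 27.919205; V(3,2) = 0.000000; V(3,3) = 0.000000
Backward induction: V(k, i) = exp(-r*dt) * [p * V(k+1, i) + (1-p) * V(k+1, i+1)].
  V(2,0) = exp(-r*dt) * [p*100.179751 + (1-p)*27.919205] = 60.263058
  V(2,1) = exp(-r*dt) * [p*27.919205 + (1-p)*0.000000] = 12.587951
  V(2,2) = exp(-r*dt) * [p*0.000000 + (1-p)*0.000000] = 0.000000
  V(1,0) = exp(-r*dt) * [p*60.263058 + (1-p)*12.587951] = 33.976714
  V(1,1) = exp(-r*dt) * [p*12.587951 + (1-p)*0.000000] = 5.675538
  V(0,0) = exp(-r*dt) * [p*33.976714 + (1-p)*5.675538] = 18.387671

Answer: Price = V(0,0) = 18.3877


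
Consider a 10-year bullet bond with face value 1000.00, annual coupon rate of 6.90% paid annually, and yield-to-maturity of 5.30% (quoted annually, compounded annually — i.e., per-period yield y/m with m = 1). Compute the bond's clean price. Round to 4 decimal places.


Answer: Price = 1121.7674

Derivation:
Coupon per period c = face * coupon_rate / m = 69.000000
Periods per year m = 1; per-period yield y/m = 0.053000
Number of cashflows N = 10
Cashflows (t years, CF_t, discount factor 1/(1+y/m)^(m*t), PV):
  t = 1.0000: CF_t = 69.000000, DF = 0.949668, PV = 65.527066
  t = 2.0000: CF_t = 69.000000, DF = 0.901869, PV = 62.228932
  t = 3.0000: CF_t = 69.000000, DF = 0.856475, PV = 59.096802
  t = 4.0000: CF_t = 69.000000, DF = 0.813367, PV = 56.122319
  t = 5.0000: CF_t = 69.000000, DF = 0.772428, PV = 53.297549
  t = 6.0000: CF_t = 69.000000, DF = 0.733550, PV = 50.614956
  t = 7.0000: CF_t = 69.000000, DF = 0.696629, PV = 48.067385
  t = 8.0000: CF_t = 69.000000, DF = 0.661566, PV = 45.648039
  t = 9.0000: CF_t = 69.000000, DF = 0.628268, PV = 43.350464
  t = 10.0000: CF_t = 1069.000000, DF = 0.596645, PV = 637.813920
Price P = sum_t PV_t = 1121.767430


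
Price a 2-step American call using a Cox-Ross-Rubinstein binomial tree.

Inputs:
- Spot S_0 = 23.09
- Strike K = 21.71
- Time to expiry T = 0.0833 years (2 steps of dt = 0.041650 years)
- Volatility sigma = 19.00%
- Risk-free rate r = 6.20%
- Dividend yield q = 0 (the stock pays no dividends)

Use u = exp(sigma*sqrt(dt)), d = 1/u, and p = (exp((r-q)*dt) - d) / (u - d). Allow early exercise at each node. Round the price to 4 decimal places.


dt = T/N = 0.041650
u = exp(sigma*sqrt(dt)) = 1.039537; d = 1/u = 0.961966
p = (exp((r-q)*dt) - d) / (u - d) = 0.523640
Discount per step: exp(-r*dt) = 0.997421
Stock lattice S(k, i) with i counting down-moves:
  k=0: S(0,0) = 23.0900
  k=1: S(1,0) = 24.0029; S(1,1) = 22.2118
  k=2: S(2,0) = 24.9519; S(2,1) = 23.0900; S(2,2) = 21.3670
Terminal payoffs V(N, i) = max(S_T - K, 0):
  V(2,0) = 3.241933; V(2,1) = 1.380000; V(2,2) = 0.000000
Backward induction: V(k, i) = exp(-r*dt) * [p * V(k+1, i) + (1-p) * V(k+1, i+1)]; then take max(V_cont, immediate exercise) for American.
  V(1,0) = exp(-r*dt) * [p*3.241933 + (1-p)*1.380000] = 2.348909; exercise = 2.292919; V(1,0) = max -> 2.348909
  V(1,1) = exp(-r*dt) * [p*1.380000 + (1-p)*0.000000] = 0.720759; exercise = 0.501803; V(1,1) = max -> 0.720759
  V(0,0) = exp(-r*dt) * [p*2.348909 + (1-p)*0.720759] = 1.569265; exercise = 1.380000; V(0,0) = max -> 1.569265

Answer: Price = V(0,0) = 1.5693


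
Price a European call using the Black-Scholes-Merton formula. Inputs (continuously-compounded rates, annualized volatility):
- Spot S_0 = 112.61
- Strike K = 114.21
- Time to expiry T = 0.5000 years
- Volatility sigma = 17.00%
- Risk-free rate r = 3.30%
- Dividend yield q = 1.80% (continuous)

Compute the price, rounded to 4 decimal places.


d1 = (ln(S/K) + (r - q + 0.5*sigma^2) * T) / (sigma * sqrt(T)) = 0.00512996
d2 = d1 - sigma * sqrt(T) = -0.11507820
exp(-rT) = 0.98363538; exp(-qT) = 0.99104038
C = S_0 * exp(-qT) * N(d1) - K * exp(-rT) * N(d2)
N(d1) = 0.50204655; N(d2) = 0.45419157
C = 112.6100 * 0.99104038 * 0.50204655 - 114.2100 * 0.98363538 * 0.45419157 = 5.0046

Answer: Price = 5.0046


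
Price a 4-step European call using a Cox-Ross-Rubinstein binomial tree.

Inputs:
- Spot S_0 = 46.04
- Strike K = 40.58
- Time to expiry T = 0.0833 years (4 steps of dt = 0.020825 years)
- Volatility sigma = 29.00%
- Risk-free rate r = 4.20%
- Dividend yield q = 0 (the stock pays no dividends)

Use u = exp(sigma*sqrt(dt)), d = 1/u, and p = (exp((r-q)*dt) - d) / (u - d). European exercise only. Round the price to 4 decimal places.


Answer: Price = V(0,0) = 5.7037

Derivation:
dt = T/N = 0.020825
u = exp(sigma*sqrt(dt)) = 1.042738; d = 1/u = 0.959014
p = (exp((r-q)*dt) - d) / (u - d) = 0.499991
Discount per step: exp(-r*dt) = 0.999126
Stock lattice S(k, i) with i counting down-moves:
  k=0: S(0,0) = 46.0400
  k=1: S(1,0) = 48.0076; S(1,1) = 44.1530
  k=2: S(2,0) = 50.0594; S(2,1) = 46.0400; S(2,2) = 42.3434
  k=3: S(3,0) = 52.1988; S(3,1) = 48.0076; S(3,2) = 44.1530; S(3,3) = 40.6079
  k=4: S(4,0) = 54.4296; S(4,1) = 50.0594; S(4,2) = 46.0400; S(4,3) = 42.3434; S(4,4) = 38.9435
Terminal payoffs V(N, i) = max(S_T - K, 0):
  V(4,0) = 13.849630; V(4,1) = 9.479366; V(4,2) = 5.460000; V(4,3) = 1.763357; V(4,4) = 0.000000
Backward induction: V(k, i) = exp(-r*dt) * [p * V(k+1, i) + (1-p) * V(k+1, i+1)].
  V(3,0) = exp(-r*dt) * [p*13.849630 + (1-p)*9.479366] = 11.654259
  V(3,1) = exp(-r*dt) * [p*9.479366 + (1-p)*5.460000] = 7.463115
  V(3,2) = exp(-r*dt) * [p*5.460000 + (1-p)*1.763357] = 3.608486
  V(3,3) = exp(-r*dt) * [p*1.763357 + (1-p)*0.000000] = 0.880891
  V(2,0) = exp(-r*dt) * [p*11.654259 + (1-p)*7.463115] = 9.550291
  V(2,1) = exp(-r*dt) * [p*7.463115 + (1-p)*3.608486] = 5.530925
  V(2,2) = exp(-r*dt) * [p*3.608486 + (1-p)*0.880891] = 2.242700
  V(1,0) = exp(-r*dt) * [p*9.550291 + (1-p)*5.530925] = 7.533977
  V(1,1) = exp(-r*dt) * [p*5.530925 + (1-p)*2.242700] = 3.883384
  V(0,0) = exp(-r*dt) * [p*7.533977 + (1-p)*3.883384] = 5.703655


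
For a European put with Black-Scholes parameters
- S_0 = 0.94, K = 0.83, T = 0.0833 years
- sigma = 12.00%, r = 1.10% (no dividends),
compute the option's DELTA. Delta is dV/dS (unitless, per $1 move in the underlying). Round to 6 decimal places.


d1 = 3.6371749469; d2 = 3.6025408596
phi(d1) = 0.0005348847; exp(-qT) = 1.0000000000; exp(-rT) = 0.9990841197
N(-d1) = 0.0001378224
Delta = -exp(-qT) * N(-d1) = -1.0000000000 * 0.0001378224 = -0.000138

Answer: Delta = -0.000138


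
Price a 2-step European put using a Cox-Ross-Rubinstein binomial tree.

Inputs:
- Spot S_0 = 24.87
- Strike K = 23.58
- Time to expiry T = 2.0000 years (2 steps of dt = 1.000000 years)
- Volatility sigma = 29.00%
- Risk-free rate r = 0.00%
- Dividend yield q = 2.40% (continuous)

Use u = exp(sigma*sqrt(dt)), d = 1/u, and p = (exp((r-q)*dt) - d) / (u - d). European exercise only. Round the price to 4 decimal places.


dt = T/N = 1.000000
u = exp(sigma*sqrt(dt)) = 1.336427; d = 1/u = 0.748264
p = (exp((r-q)*dt) - d) / (u - d) = 0.387685
Discount per step: exp(-r*dt) = 1.000000
Stock lattice S(k, i) with i counting down-moves:
  k=0: S(0,0) = 24.8700
  k=1: S(1,0) = 33.2370; S(1,1) = 18.6093
  k=2: S(2,0) = 44.4188; S(2,1) = 24.8700; S(2,2) = 13.9247
Terminal payoffs V(N, i) = max(K - S_T, 0):
  V(2,0) = 0.000000; V(2,1) = 0.000000; V(2,2) = 9.655328
Backward induction: V(k, i) = exp(-r*dt) * [p * V(k+1, i) + (1-p) * V(k+1, i+1)].
  V(1,0) = exp(-r*dt) * [p*0.000000 + (1-p)*0.000000] = 0.000000
  V(1,1) = exp(-r*dt) * [p*0.000000 + (1-p)*9.655328] = 5.912105
  V(0,0) = exp(-r*dt) * [p*0.000000 + (1-p)*5.912105] = 3.620072

Answer: Price = V(0,0) = 3.6201


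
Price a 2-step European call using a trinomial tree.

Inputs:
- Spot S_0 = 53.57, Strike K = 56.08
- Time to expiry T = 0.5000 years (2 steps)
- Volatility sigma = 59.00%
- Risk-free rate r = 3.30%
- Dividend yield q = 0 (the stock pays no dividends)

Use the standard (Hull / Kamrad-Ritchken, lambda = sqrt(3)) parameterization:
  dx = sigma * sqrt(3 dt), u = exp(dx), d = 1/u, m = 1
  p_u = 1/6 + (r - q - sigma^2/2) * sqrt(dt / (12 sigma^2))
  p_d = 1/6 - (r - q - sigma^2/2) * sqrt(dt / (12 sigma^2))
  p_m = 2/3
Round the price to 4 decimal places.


Answer: Price = V(0,0) = 7.3509

Derivation:
dt = T/N = 0.250000; dx = sigma*sqrt(3*dt) = 0.510955
u = exp(dx) = 1.666882; d = 1/u = 0.599922
p_u = 0.132160, p_m = 0.666667, p_d = 0.201173
Discount per step: exp(-r*dt) = 0.991784
Stock lattice S(k, j) with j the centered position index:
  k=0: S(0,+0) = 53.5700
  k=1: S(1,-1) = 32.1378; S(1,+0) = 53.5700; S(1,+1) = 89.2949
  k=2: S(2,-2) = 19.2802; S(2,-1) = 32.1378; S(2,+0) = 53.5700; S(2,+1) = 89.2949; S(2,+2) = 148.8441
Terminal payoffs V(N, j) = max(S_T - K, 0):
  V(2,-2) = 0.000000; V(2,-1) = 0.000000; V(2,+0) = 0.000000; V(2,+1) = 33.214884; V(2,+2) = 92.764061
Backward induction: V(k, j) = exp(-r*dt) * [p_u * V(k+1, j+1) + p_m * V(k+1, j) + p_d * V(k+1, j-1)]
  V(1,-1) = exp(-r*dt) * [p_u*0.000000 + p_m*0.000000 + p_d*0.000000] = 0.000000
  V(1,+0) = exp(-r*dt) * [p_u*33.214884 + p_m*0.000000 + p_d*0.000000] = 4.353620
  V(1,+1) = exp(-r*dt) * [p_u*92.764061 + p_m*33.214884 + p_d*0.000000] = 34.120316
  V(0,+0) = exp(-r*dt) * [p_u*34.120316 + p_m*4.353620 + p_d*0.000000] = 7.350866
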